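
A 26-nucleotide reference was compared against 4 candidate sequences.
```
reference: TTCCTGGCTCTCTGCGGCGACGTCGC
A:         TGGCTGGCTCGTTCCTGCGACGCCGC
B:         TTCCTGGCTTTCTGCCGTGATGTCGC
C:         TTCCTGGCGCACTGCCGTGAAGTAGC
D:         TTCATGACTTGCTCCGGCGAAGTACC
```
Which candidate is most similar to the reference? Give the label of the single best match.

B

Hamming distances to reference — A: 7; B: 4; C: 6; D: 8.
Smallest is B with 4 mismatches.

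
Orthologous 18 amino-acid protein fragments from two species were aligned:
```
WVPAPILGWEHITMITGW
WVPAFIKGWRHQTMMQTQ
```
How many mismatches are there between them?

The sequences differ at positions 5, 7, 10, 12, 15, 16, 17, 18 (1-based) — 8 in total.

8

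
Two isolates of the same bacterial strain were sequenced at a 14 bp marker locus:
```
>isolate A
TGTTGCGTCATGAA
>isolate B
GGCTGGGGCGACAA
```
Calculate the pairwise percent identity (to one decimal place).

7 positions differ (1, 3, 6, 8, 10, 11, 12), so 7 of 14 match: 7/14 = 50%.

50.0%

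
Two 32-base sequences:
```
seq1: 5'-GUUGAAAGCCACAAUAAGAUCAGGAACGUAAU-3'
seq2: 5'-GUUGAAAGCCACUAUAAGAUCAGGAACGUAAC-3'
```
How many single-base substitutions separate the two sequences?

2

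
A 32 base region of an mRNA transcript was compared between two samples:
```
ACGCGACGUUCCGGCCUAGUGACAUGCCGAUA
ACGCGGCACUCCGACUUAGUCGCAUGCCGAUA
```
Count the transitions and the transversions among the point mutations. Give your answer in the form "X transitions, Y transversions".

Transitions (purine↔purine or pyrimidine↔pyrimidine): 6 A→G, 8 G→A, 9 U→C, 14 G→A, 16 C→U, 22 A→G.
Transversions (purine↔pyrimidine): 21 G→C.

6 transitions, 1 transversion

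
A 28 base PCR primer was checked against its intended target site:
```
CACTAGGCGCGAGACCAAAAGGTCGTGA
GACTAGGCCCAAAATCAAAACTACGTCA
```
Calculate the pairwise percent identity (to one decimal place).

67.9%

9 positions differ (1, 9, 11, 13, 15, 21, 22, 23, 27), so 19 of 28 match: 19/28 = 67.86%.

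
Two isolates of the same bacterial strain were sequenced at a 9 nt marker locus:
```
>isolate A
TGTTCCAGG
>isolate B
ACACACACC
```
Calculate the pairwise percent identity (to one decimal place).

22.2%

Mismatches at positions 1, 2, 3, 4, 5, 8, 9 (1-based): 7 of 9.
Identical positions: 2/9 = 22.22% → 22.2%.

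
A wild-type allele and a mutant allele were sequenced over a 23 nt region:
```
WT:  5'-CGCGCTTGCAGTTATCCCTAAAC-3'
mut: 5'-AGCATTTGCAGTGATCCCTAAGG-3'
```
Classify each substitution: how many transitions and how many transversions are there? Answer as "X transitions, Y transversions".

3 transitions, 3 transversions

Transitions (purine↔purine or pyrimidine↔pyrimidine): 4 G→A, 5 C→T, 22 A→G.
Transversions (purine↔pyrimidine): 1 C→A, 13 T→G, 23 C→G.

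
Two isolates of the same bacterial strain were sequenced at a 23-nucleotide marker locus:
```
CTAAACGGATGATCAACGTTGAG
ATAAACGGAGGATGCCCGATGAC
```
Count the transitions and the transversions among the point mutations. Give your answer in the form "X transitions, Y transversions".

0 transitions, 7 transversions

Mismatches (1-based):
position 1: C→A (pyrimidine→purine, transversion)
position 10: T→G (pyrimidine→purine, transversion)
position 14: C→G (pyrimidine→purine, transversion)
position 15: A→C (purine→pyrimidine, transversion)
position 16: A→C (purine→pyrimidine, transversion)
position 19: T→A (pyrimidine→purine, transversion)
position 23: G→C (purine→pyrimidine, transversion)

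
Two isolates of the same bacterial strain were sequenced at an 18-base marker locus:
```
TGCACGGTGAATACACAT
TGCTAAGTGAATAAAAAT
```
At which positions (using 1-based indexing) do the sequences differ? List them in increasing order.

4, 5, 6, 14, 16

Scanning 1-based: 4: A/T; 5: C/A; 6: G/A; 14: C/A; 16: C/A.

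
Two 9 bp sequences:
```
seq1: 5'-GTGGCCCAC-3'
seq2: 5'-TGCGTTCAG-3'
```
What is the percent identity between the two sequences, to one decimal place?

6 positions differ (1, 2, 3, 5, 6, 9), so 3 of 9 match: 3/9 = 33.33%.

33.3%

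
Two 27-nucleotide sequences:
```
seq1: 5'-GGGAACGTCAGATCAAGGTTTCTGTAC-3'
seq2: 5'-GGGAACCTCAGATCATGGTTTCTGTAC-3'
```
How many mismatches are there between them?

2

Comparing position by position, 2 sites differ: 7 (G/C), 16 (A/T).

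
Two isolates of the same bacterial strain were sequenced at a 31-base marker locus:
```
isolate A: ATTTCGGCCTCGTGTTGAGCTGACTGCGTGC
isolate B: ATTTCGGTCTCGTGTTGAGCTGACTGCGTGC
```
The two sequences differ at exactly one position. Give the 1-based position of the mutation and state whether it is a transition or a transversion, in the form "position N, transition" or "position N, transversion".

position 8, transition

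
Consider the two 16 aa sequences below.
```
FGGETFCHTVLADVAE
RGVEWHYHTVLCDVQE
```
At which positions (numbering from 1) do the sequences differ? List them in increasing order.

Scanning 1-based: 1: F/R; 3: G/V; 5: T/W; 6: F/H; 7: C/Y; 12: A/C; 15: A/Q.

1, 3, 5, 6, 7, 12, 15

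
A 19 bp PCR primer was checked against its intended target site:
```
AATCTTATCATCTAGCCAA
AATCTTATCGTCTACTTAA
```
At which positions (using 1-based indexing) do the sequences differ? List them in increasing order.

Differences at position 10 (A→G), position 15 (G→C), position 16 (C→T), position 17 (C→T).

10, 15, 16, 17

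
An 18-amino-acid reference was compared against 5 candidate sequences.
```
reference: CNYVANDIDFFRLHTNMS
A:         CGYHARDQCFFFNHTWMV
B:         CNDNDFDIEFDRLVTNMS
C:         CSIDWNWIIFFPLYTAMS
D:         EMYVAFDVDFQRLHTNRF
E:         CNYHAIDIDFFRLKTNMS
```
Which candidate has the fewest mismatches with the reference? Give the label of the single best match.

E

A differs at 9 residues; B differs at 7 residues; C differs at 9 residues; D differs at 7 residues; E differs at 3 residues. The closest is E.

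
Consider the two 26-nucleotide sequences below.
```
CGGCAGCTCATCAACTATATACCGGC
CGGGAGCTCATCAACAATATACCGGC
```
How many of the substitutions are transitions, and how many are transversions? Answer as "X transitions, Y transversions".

0 transitions, 2 transversions

Mismatches (1-based):
position 4: C→G (pyrimidine→purine, transversion)
position 16: T→A (pyrimidine→purine, transversion)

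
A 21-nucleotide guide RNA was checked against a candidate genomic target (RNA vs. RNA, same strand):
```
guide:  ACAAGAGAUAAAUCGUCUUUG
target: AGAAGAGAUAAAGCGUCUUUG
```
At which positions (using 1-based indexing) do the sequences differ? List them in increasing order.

2, 13

Scanning 1-based: 2: C/G; 13: U/G.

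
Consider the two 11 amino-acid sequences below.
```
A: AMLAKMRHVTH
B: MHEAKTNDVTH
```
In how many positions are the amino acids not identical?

Comparing position by position, 6 positions differ: 1 (A/M), 2 (M/H), 3 (L/E), 6 (M/T), 7 (R/N), 8 (H/D).

6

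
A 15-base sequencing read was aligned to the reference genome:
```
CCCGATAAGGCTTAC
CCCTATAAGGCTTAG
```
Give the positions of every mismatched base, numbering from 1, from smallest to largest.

4, 15

Differences at position 4 (G→T), position 15 (C→G).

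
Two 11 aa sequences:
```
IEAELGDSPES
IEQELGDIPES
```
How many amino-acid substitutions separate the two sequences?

Mismatches (1-based): position 3: A→Q; position 8: S→I.

2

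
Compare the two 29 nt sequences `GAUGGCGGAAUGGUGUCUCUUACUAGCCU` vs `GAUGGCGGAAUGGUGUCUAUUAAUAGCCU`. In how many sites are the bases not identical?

Mismatches (1-based): site 19: C→A; site 23: C→A.

2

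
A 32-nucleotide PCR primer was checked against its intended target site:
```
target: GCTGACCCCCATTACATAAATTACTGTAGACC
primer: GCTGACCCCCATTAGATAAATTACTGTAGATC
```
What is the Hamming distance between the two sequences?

Mismatches (1-based): base 15: C→G; base 31: C→T.

2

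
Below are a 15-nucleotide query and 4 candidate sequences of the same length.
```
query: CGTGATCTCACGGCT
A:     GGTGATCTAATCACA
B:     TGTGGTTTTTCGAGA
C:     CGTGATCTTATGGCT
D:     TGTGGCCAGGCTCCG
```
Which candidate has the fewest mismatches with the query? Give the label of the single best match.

Hamming distances to query — A: 6; B: 8; C: 2; D: 9.
Smallest is C with 2 mismatches.

C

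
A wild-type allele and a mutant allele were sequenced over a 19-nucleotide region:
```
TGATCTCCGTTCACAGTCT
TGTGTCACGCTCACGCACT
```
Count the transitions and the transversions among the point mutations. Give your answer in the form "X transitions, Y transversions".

4 transitions, 5 transversions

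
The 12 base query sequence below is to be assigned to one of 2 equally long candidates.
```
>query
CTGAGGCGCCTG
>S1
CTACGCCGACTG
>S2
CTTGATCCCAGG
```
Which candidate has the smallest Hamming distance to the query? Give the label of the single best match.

S1

S1 differs at 4 positions; S2 differs at 7 positions. The closest is S1.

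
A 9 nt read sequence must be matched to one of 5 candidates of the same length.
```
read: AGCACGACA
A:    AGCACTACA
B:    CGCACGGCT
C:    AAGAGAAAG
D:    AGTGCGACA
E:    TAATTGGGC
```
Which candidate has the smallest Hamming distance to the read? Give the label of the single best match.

A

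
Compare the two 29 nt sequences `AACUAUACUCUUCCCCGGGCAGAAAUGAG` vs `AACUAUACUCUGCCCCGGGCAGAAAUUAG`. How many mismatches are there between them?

2

The sequences differ at bases 12, 27 (1-based) — 2 in total.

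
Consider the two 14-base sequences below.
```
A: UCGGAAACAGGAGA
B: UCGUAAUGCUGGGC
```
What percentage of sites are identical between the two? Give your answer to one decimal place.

7 positions differ (4, 7, 8, 9, 10, 12, 14), so 7 of 14 match: 7/14 = 50%.

50.0%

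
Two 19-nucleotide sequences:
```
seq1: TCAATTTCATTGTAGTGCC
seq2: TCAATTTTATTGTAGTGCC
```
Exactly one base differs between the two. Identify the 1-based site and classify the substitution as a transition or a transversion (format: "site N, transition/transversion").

Site 8 changes C→T. C is a pyrimidine and T is a pyrimidine, so this is a transition.

site 8, transition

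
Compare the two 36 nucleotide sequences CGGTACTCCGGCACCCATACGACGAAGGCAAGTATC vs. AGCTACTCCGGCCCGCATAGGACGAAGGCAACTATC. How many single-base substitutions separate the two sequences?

The sequences differ at sites 1, 3, 13, 15, 20, 32 (1-based) — 6 in total.

6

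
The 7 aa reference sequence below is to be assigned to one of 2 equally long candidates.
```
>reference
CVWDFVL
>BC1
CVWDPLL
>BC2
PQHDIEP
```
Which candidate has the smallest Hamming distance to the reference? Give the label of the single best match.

BC1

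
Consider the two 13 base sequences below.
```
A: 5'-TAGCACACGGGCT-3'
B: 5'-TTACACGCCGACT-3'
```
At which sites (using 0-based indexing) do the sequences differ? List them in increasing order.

1, 2, 6, 8, 10

Scanning 0-based: 1: A/T; 2: G/A; 6: A/G; 8: G/C; 10: G/A.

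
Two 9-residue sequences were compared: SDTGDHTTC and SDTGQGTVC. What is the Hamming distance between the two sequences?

The sequences differ at positions 5, 6, 8 (1-based) — 3 in total.

3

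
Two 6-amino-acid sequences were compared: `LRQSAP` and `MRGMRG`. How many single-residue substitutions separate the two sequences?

5

Mismatches (1-based): residue 1: L→M; residue 3: Q→G; residue 4: S→M; residue 5: A→R; residue 6: P→G.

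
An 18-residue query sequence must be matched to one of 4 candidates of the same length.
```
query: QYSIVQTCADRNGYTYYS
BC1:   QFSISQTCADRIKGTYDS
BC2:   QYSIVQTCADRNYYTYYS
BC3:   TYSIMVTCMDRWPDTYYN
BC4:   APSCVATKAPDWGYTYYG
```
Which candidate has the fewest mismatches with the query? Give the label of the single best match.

BC2

Hamming distances to query — BC1: 6; BC2: 1; BC3: 8; BC4: 9.
Smallest is BC2 with 1 mismatch.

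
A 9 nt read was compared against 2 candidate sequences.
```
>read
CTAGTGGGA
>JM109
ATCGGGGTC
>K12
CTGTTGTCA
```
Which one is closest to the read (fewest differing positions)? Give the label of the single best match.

K12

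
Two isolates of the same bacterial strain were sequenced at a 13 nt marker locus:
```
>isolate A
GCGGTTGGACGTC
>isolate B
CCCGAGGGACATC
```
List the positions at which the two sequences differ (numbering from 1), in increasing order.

Scanning 1-based: 1: G/C; 3: G/C; 5: T/A; 6: T/G; 11: G/A.

1, 3, 5, 6, 11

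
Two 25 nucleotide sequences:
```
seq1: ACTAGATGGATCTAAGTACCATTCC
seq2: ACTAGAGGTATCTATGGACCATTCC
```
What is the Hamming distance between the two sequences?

4

Mismatches (1-based): position 7: T→G; position 9: G→T; position 15: A→T; position 17: T→G.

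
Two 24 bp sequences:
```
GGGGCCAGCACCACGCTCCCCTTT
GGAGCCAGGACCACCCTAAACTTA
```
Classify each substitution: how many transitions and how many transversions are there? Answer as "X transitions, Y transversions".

1 transition, 6 transversions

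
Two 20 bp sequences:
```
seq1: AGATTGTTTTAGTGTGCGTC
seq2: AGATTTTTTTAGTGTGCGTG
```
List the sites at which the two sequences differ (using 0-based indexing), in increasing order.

5, 19

Differences at site 5 (G→T), site 19 (C→G).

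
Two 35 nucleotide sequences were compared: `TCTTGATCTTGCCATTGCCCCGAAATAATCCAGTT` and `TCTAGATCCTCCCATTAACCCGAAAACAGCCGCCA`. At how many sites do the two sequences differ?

12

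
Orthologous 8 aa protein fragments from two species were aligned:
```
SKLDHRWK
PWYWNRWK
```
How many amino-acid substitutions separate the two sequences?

5

The sequences differ at positions 1, 2, 3, 4, 5 (1-based) — 5 in total.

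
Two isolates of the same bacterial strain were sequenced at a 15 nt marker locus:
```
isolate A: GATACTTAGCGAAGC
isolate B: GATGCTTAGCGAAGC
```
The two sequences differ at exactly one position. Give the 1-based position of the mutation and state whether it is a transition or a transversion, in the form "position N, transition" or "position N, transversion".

position 4, transition

Position 4 changes A→G. A is a purine and G is a purine, so this is a transition.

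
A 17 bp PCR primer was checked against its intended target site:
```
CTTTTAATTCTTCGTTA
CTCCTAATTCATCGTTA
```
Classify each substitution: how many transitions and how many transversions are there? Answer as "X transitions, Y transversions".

Transitions (purine↔purine or pyrimidine↔pyrimidine): 3 T→C, 4 T→C.
Transversions (purine↔pyrimidine): 11 T→A.

2 transitions, 1 transversion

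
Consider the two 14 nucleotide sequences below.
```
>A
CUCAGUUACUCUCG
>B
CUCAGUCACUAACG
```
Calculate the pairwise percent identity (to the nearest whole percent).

79%

Mismatches at positions 7, 11, 12 (1-based): 3 of 14.
Identical positions: 11/14 = 78.57% → 79%.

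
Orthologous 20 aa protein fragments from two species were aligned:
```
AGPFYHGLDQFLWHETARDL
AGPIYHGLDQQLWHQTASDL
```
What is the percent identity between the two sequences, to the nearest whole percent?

4 positions differ (4, 11, 15, 18), so 16 of 20 match: 16/20 = 80%.

80%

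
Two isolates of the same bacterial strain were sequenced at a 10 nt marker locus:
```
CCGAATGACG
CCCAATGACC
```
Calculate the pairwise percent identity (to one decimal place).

Mismatches at positions 3, 10 (1-based): 2 of 10.
Identical positions: 8/10 = 80% → 80.0%.

80.0%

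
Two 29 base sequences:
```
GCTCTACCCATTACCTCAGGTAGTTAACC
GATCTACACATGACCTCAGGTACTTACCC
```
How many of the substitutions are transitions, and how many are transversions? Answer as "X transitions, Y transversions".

Mismatches (1-based):
site 2: C→A (pyrimidine→purine, transversion)
site 8: C→A (pyrimidine→purine, transversion)
site 12: T→G (pyrimidine→purine, transversion)
site 23: G→C (purine→pyrimidine, transversion)
site 27: A→C (purine→pyrimidine, transversion)

0 transitions, 5 transversions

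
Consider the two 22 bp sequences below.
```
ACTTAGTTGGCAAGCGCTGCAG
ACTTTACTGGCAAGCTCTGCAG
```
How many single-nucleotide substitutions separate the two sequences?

4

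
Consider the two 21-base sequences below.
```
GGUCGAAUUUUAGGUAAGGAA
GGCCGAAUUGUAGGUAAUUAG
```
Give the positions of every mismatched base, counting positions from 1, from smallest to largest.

3, 10, 18, 19, 21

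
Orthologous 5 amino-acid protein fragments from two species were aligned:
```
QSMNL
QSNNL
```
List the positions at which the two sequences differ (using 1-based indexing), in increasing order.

Differences at position 3 (M→N).

3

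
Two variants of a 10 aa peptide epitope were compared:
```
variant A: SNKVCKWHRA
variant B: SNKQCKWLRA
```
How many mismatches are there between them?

2

Comparing position by position, 2 positions differ: 4 (V/Q), 8 (H/L).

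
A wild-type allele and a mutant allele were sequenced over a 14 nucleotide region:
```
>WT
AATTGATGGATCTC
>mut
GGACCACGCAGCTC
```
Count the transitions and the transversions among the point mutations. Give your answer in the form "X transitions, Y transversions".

4 transitions, 4 transversions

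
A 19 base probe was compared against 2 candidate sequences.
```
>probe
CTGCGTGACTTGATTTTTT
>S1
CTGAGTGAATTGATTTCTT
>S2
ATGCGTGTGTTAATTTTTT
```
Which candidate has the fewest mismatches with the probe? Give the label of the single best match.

S1 differs at 3 sites; S2 differs at 4 sites. The closest is S1.

S1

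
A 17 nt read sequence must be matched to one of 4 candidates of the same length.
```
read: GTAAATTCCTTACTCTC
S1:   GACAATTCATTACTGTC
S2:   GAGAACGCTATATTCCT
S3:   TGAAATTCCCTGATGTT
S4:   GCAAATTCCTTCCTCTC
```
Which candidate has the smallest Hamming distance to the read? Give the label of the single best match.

S4

Hamming distances to read — S1: 4; S2: 9; S3: 7; S4: 2.
Smallest is S4 with 2 mismatches.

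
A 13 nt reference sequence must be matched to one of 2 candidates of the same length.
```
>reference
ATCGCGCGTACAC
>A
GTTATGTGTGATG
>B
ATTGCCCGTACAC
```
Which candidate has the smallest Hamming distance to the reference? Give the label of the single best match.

Hamming distances to reference — A: 9; B: 2.
Smallest is B with 2 mismatches.

B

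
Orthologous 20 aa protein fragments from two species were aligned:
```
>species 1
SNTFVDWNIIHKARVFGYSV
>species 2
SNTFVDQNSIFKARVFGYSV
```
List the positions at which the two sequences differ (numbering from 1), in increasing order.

7, 9, 11

Differences at position 7 (W→Q), position 9 (I→S), position 11 (H→F).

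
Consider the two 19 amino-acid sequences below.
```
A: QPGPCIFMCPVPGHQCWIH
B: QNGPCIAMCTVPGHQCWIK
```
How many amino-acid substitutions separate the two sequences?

4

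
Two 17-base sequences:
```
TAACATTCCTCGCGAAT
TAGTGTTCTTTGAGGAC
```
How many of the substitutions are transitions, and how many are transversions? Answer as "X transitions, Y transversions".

Mismatches (1-based):
base 3: A→G (purine→purine, transition)
base 4: C→T (pyrimidine→pyrimidine, transition)
base 5: A→G (purine→purine, transition)
base 9: C→T (pyrimidine→pyrimidine, transition)
base 11: C→T (pyrimidine→pyrimidine, transition)
base 13: C→A (pyrimidine→purine, transversion)
base 15: A→G (purine→purine, transition)
base 17: T→C (pyrimidine→pyrimidine, transition)

7 transitions, 1 transversion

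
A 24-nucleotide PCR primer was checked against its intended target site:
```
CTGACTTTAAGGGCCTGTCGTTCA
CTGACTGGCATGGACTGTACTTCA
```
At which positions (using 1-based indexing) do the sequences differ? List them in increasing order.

7, 8, 9, 11, 14, 19, 20

Scanning 1-based: 7: T/G; 8: T/G; 9: A/C; 11: G/T; 14: C/A; 19: C/A; 20: G/C.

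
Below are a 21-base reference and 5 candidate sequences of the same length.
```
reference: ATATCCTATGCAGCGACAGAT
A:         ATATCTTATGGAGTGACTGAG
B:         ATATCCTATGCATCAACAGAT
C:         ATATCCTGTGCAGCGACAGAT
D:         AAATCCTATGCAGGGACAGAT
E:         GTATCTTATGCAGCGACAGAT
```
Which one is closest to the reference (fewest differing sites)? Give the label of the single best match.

C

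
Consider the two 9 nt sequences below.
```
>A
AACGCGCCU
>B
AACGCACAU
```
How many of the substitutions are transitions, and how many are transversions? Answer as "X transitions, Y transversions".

Transitions (purine↔purine or pyrimidine↔pyrimidine): 6 G→A.
Transversions (purine↔pyrimidine): 8 C→A.

1 transition, 1 transversion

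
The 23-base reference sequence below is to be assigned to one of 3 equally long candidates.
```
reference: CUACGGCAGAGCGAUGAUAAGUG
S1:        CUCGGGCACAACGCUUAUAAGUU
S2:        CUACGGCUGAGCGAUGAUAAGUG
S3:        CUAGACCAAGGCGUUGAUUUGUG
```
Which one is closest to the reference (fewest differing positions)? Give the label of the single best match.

S2

Hamming distances to reference — S1: 7; S2: 1; S3: 8.
Smallest is S2 with 1 mismatch.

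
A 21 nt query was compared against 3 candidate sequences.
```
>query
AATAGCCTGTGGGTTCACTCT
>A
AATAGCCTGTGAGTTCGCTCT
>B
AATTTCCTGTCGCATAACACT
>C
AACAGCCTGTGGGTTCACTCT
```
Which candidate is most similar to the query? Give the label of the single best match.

A differs at 2 positions; B differs at 7 positions; C differs at 1 position. The closest is C.

C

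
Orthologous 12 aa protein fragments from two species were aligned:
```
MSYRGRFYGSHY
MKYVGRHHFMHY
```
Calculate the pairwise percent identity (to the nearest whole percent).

Mismatches at positions 2, 4, 7, 8, 9, 10 (1-based): 6 of 12.
Identical positions: 6/12 = 50% → 50%.

50%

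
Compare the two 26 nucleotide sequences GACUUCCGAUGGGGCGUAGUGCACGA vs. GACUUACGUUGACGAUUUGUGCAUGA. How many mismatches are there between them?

8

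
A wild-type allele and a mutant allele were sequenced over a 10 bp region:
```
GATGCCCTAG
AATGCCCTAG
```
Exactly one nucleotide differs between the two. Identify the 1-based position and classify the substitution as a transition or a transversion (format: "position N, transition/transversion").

position 1, transition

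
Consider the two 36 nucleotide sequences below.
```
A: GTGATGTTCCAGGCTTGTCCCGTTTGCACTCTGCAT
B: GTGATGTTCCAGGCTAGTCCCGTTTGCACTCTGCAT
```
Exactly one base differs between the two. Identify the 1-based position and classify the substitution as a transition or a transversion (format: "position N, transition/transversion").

position 16, transversion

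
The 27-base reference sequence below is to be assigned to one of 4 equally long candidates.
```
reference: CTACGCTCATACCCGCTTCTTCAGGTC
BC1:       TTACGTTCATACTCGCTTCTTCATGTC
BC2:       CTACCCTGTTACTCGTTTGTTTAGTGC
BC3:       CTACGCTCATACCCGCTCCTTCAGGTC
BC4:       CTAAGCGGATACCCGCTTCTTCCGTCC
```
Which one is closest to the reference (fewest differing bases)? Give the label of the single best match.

Hamming distances to reference — BC1: 4; BC2: 9; BC3: 1; BC4: 6.
Smallest is BC3 with 1 mismatch.

BC3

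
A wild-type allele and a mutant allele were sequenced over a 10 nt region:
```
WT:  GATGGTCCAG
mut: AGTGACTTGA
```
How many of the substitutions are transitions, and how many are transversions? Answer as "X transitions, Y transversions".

Transitions (purine↔purine or pyrimidine↔pyrimidine): 1 G→A, 2 A→G, 5 G→A, 6 T→C, 7 C→T, 8 C→T, 9 A→G, 10 G→A.
Transversions (purine↔pyrimidine): none.

8 transitions, 0 transversions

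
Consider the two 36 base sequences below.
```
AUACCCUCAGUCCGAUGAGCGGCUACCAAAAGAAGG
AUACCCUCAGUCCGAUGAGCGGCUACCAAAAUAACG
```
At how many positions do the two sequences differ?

The sequences differ at positions 32, 35 (1-based) — 2 in total.

2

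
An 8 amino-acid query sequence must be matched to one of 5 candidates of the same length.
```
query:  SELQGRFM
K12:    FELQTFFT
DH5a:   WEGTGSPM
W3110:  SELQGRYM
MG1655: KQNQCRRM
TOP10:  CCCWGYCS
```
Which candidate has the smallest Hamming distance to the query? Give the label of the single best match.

W3110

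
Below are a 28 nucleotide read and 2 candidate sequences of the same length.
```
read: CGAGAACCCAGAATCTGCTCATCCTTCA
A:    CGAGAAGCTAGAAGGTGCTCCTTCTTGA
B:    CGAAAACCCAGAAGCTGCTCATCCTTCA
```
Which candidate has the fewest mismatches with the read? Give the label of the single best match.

B

A differs at 7 positions; B differs at 2 positions. The closest is B.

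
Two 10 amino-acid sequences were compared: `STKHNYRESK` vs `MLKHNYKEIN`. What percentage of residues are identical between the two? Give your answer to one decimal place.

Mismatches at positions 1, 2, 7, 9, 10 (1-based): 5 of 10.
Identical positions: 5/10 = 50% → 50.0%.

50.0%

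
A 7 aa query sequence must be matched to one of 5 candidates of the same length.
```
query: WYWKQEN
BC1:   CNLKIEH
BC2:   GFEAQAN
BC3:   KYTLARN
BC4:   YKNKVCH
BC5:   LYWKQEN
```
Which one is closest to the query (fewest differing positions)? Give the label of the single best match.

BC5

Hamming distances to query — BC1: 5; BC2: 5; BC3: 5; BC4: 6; BC5: 1.
Smallest is BC5 with 1 mismatch.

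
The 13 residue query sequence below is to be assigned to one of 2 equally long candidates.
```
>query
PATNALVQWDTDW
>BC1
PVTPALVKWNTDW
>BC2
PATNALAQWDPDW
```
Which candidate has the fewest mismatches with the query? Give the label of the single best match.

Hamming distances to query — BC1: 4; BC2: 2.
Smallest is BC2 with 2 mismatches.

BC2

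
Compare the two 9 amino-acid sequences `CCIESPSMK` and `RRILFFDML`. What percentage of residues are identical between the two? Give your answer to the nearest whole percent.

7 positions differ (1, 2, 4, 5, 6, 7, 9), so 2 of 9 match: 2/9 = 22.22%.

22%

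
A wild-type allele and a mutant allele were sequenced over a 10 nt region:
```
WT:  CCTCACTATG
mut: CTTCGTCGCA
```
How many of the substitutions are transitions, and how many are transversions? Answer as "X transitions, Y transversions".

Mismatches (1-based):
position 2: C→T (pyrimidine→pyrimidine, transition)
position 5: A→G (purine→purine, transition)
position 6: C→T (pyrimidine→pyrimidine, transition)
position 7: T→C (pyrimidine→pyrimidine, transition)
position 8: A→G (purine→purine, transition)
position 9: T→C (pyrimidine→pyrimidine, transition)
position 10: G→A (purine→purine, transition)

7 transitions, 0 transversions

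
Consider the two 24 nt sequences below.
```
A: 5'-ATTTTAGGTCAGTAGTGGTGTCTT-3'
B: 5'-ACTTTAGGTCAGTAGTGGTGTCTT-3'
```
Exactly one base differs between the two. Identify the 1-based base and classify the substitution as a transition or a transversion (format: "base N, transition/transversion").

Base 2 changes T→C. T is a pyrimidine and C is a pyrimidine, so this is a transition.

base 2, transition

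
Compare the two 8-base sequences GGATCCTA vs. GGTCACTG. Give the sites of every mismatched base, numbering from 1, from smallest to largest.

3, 4, 5, 8

Differences at site 3 (A→T), site 4 (T→C), site 5 (C→A), site 8 (A→G).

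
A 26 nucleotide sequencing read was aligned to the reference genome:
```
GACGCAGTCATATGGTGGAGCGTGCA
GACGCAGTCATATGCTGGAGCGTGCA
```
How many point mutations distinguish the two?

1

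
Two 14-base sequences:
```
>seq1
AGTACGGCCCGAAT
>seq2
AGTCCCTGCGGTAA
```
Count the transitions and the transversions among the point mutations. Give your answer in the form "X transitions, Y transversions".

0 transitions, 7 transversions

Mismatches (1-based):
position 4: A→C (purine→pyrimidine, transversion)
position 6: G→C (purine→pyrimidine, transversion)
position 7: G→T (purine→pyrimidine, transversion)
position 8: C→G (pyrimidine→purine, transversion)
position 10: C→G (pyrimidine→purine, transversion)
position 12: A→T (purine→pyrimidine, transversion)
position 14: T→A (pyrimidine→purine, transversion)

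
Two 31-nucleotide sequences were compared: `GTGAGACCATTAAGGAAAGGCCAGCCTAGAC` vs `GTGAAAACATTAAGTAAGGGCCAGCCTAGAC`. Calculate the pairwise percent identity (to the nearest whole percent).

87%

4 positions differ (5, 7, 15, 18), so 27 of 31 match: 27/31 = 87.1%.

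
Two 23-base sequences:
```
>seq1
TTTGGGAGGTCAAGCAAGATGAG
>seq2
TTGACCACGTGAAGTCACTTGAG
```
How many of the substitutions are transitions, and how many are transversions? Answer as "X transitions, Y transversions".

Mismatches (1-based):
base 3: T→G (pyrimidine→purine, transversion)
base 4: G→A (purine→purine, transition)
base 5: G→C (purine→pyrimidine, transversion)
base 6: G→C (purine→pyrimidine, transversion)
base 8: G→C (purine→pyrimidine, transversion)
base 11: C→G (pyrimidine→purine, transversion)
base 15: C→T (pyrimidine→pyrimidine, transition)
base 16: A→C (purine→pyrimidine, transversion)
base 18: G→C (purine→pyrimidine, transversion)
base 19: A→T (purine→pyrimidine, transversion)

2 transitions, 8 transversions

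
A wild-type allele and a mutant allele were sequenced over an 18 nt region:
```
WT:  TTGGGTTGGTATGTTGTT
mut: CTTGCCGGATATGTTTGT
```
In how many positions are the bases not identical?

Comparing position by position, 8 positions differ: 1 (T/C), 3 (G/T), 5 (G/C), 6 (T/C), 7 (T/G), 9 (G/A), 16 (G/T), 17 (T/G).

8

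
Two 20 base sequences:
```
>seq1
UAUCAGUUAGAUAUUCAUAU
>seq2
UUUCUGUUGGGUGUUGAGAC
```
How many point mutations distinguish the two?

8

The sequences differ at positions 2, 5, 9, 11, 13, 16, 18, 20 (1-based) — 8 in total.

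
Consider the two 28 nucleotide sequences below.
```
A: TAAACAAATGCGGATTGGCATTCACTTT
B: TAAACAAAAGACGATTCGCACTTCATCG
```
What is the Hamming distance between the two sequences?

10

Comparing position by position, 10 positions differ: 9 (T/A), 11 (C/A), 12 (G/C), 17 (G/C), 21 (T/C), 23 (C/T), 24 (A/C), 25 (C/A), 27 (T/C), 28 (T/G).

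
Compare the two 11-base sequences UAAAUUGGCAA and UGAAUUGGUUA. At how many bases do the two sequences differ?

3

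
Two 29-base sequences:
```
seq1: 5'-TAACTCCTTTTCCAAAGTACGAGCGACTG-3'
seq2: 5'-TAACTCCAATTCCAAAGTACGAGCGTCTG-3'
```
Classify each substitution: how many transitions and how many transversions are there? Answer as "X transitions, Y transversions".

Transitions (purine↔purine or pyrimidine↔pyrimidine): none.
Transversions (purine↔pyrimidine): 8 T→A, 9 T→A, 26 A→T.

0 transitions, 3 transversions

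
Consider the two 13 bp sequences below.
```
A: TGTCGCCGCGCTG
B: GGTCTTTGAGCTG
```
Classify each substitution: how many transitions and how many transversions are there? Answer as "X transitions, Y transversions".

2 transitions, 3 transversions

Mismatches (1-based):
base 1: T→G (pyrimidine→purine, transversion)
base 5: G→T (purine→pyrimidine, transversion)
base 6: C→T (pyrimidine→pyrimidine, transition)
base 7: C→T (pyrimidine→pyrimidine, transition)
base 9: C→A (pyrimidine→purine, transversion)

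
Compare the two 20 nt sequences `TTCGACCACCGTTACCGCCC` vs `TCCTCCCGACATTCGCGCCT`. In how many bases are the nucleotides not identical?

9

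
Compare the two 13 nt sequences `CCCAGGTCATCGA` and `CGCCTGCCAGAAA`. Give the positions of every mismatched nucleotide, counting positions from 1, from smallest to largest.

Differences at position 2 (C→G), position 4 (A→C), position 5 (G→T), position 7 (T→C), position 10 (T→G), position 11 (C→A), position 12 (G→A).

2, 4, 5, 7, 10, 11, 12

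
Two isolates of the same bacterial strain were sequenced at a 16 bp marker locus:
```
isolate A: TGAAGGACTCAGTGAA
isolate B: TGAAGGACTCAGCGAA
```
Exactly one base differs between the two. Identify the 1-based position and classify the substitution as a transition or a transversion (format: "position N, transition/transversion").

The sequences differ only at position 13: T→C (pyrimidine→pyrimidine), a transition.

position 13, transition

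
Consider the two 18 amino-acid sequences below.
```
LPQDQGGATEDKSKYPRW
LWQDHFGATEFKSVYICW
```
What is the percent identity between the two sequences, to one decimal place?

Mismatches at positions 2, 5, 6, 11, 14, 16, 17 (1-based): 7 of 18.
Identical positions: 11/18 = 61.11% → 61.1%.

61.1%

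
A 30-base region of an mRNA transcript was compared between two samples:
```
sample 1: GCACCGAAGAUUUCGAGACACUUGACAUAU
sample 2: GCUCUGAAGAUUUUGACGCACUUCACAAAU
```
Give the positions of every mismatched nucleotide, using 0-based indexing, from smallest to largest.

2, 4, 13, 16, 17, 23, 27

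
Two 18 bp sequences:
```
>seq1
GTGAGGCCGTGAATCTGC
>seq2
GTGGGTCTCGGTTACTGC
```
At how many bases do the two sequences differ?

8

Comparing position by position, 8 bases differ: 4 (A/G), 6 (G/T), 8 (C/T), 9 (G/C), 10 (T/G), 12 (A/T), 13 (A/T), 14 (T/A).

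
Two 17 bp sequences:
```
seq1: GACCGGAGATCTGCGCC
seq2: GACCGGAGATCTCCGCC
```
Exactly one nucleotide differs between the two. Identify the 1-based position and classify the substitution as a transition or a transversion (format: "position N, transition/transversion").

The sequences differ only at position 13: G→C (purine→pyrimidine), a transversion.

position 13, transversion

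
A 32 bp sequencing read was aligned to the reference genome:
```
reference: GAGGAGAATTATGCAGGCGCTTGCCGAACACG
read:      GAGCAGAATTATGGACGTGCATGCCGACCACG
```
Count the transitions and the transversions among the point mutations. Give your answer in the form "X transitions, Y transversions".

1 transition, 5 transversions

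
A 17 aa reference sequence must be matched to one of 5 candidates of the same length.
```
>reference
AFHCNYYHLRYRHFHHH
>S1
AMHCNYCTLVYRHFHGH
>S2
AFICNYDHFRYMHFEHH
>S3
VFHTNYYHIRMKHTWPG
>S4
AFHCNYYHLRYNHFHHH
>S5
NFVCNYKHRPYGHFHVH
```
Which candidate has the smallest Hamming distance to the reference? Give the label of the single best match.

S1 differs at 5 residues; S2 differs at 5 residues; S3 differs at 9 residues; S4 differs at 1 residue; S5 differs at 7 residues. The closest is S4.

S4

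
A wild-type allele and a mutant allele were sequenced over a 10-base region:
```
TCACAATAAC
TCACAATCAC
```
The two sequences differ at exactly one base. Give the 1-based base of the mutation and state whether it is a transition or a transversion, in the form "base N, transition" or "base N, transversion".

The sequences differ only at base 8: A→C (purine→pyrimidine), a transversion.

base 8, transversion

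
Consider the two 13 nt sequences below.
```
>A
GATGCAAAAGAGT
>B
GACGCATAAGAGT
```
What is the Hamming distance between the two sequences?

Mismatches (1-based): site 3: T→C; site 7: A→T.

2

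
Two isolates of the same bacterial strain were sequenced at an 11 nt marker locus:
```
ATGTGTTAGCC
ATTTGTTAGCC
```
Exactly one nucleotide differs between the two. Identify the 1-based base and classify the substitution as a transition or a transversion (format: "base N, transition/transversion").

Base 3 changes G→T. G is a purine and T is a pyrimidine, so this is a transversion.

base 3, transversion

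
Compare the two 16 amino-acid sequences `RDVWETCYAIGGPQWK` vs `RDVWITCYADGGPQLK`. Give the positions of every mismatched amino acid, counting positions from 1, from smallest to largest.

5, 10, 15

Scanning 1-based: 5: E/I; 10: I/D; 15: W/L.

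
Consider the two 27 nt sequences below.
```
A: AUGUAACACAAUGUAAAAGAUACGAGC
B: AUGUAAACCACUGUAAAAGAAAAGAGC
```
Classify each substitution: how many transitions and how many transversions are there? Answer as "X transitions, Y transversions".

Mismatches (1-based):
base 7: C→A (pyrimidine→purine, transversion)
base 8: A→C (purine→pyrimidine, transversion)
base 11: A→C (purine→pyrimidine, transversion)
base 21: U→A (pyrimidine→purine, transversion)
base 23: C→A (pyrimidine→purine, transversion)

0 transitions, 5 transversions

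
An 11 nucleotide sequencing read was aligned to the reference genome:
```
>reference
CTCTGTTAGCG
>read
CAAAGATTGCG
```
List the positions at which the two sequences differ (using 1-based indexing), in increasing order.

2, 3, 4, 6, 8

Differences at position 2 (T→A), position 3 (C→A), position 4 (T→A), position 6 (T→A), position 8 (A→T).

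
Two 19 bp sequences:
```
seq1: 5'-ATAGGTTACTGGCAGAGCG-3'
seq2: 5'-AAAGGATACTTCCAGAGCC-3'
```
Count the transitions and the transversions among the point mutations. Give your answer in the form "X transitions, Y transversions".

0 transitions, 5 transversions

Transitions (purine↔purine or pyrimidine↔pyrimidine): none.
Transversions (purine↔pyrimidine): 2 T→A, 6 T→A, 11 G→T, 12 G→C, 19 G→C.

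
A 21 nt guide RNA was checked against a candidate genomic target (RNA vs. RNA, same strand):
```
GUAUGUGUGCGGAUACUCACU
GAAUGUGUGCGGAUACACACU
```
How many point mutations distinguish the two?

The sequences differ at positions 2, 17 (1-based) — 2 in total.

2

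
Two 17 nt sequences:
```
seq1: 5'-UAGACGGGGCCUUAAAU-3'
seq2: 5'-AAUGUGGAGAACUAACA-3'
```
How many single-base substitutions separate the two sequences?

10

Comparing position by position, 10 positions differ: 1 (U/A), 3 (G/U), 4 (A/G), 5 (C/U), 8 (G/A), 10 (C/A), 11 (C/A), 12 (U/C), 16 (A/C), 17 (U/A).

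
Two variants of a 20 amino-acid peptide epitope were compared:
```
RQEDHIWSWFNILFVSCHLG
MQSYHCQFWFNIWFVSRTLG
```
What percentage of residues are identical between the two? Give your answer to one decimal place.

55.0%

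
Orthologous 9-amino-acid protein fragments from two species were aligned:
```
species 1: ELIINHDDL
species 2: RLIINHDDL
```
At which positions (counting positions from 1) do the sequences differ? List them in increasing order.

Scanning 1-based: 1: E/R.

1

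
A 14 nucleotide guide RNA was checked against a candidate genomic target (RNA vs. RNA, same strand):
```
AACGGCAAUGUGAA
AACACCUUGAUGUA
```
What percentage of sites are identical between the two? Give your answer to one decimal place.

7 positions differ (4, 5, 7, 8, 9, 10, 13), so 7 of 14 match: 7/14 = 50%.

50.0%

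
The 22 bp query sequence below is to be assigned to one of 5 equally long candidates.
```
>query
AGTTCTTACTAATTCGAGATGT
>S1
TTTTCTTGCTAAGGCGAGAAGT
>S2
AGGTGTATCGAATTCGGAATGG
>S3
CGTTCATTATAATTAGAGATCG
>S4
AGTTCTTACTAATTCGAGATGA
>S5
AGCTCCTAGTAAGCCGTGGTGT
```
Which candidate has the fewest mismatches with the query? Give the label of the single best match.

S4

Hamming distances to query — S1: 6; S2: 8; S3: 7; S4: 1; S5: 7.
Smallest is S4 with 1 mismatch.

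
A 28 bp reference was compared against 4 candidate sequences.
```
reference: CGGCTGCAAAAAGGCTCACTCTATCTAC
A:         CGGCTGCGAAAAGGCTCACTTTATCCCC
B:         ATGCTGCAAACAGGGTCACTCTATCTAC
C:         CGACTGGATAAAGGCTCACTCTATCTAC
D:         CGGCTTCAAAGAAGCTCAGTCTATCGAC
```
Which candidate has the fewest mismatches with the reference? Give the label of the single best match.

A differs at 4 bases; B differs at 4 bases; C differs at 3 bases; D differs at 5 bases. The closest is C.

C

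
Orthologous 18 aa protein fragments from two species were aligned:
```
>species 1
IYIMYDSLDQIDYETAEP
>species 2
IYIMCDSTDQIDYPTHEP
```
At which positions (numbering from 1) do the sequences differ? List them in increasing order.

5, 8, 14, 16

Differences at position 5 (Y→C), position 8 (L→T), position 14 (E→P), position 16 (A→H).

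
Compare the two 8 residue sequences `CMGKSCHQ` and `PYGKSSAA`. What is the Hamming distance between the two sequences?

5

Comparing position by position, 5 residues differ: 1 (C/P), 2 (M/Y), 6 (C/S), 7 (H/A), 8 (Q/A).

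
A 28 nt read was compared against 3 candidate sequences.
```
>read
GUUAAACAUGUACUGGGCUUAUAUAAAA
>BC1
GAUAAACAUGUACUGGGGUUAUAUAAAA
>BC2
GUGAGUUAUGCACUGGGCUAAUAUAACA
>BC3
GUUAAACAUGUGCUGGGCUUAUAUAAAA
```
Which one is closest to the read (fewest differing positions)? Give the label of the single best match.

BC3

BC1 differs at 2 positions; BC2 differs at 7 positions; BC3 differs at 1 position. The closest is BC3.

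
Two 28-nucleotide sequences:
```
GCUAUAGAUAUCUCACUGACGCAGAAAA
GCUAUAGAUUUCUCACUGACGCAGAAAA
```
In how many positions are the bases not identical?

Mismatches (1-based): position 10: A→U.

1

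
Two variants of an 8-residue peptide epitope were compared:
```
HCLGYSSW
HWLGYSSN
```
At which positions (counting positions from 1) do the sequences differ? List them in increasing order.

2, 8

Differences at position 2 (C→W), position 8 (W→N).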